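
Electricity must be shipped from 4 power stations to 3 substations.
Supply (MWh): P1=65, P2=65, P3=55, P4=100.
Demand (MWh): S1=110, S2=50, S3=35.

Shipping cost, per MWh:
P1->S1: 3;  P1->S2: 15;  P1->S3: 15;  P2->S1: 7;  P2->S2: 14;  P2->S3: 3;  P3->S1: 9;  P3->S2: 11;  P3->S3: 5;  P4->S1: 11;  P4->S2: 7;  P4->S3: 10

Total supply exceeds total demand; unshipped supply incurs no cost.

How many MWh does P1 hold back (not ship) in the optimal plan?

0

Minimum-cost shipments:
  P1->S1: 65 × 3 = 195
  P2->S1: 30 × 7 = 210
  P2->S3: 35 × 3 = 105
  P3->S1: 15 × 9 = 135
  P4->S2: 50 × 7 = 350
Total cost = 995.
P1 ships 65 of its 65, leaving 0.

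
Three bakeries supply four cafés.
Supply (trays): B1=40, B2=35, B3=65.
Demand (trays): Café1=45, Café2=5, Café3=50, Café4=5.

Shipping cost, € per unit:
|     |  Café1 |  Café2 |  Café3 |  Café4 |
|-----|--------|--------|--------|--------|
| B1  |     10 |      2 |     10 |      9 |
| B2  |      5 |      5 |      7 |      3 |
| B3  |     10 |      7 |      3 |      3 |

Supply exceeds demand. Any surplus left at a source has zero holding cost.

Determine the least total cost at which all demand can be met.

One minimum-cost allocation:
  B1→Café2: 5 × €2 = €10
  B2→Café1: 35 × €5 = €175
  B3→Café1: 10 × €10 = €100
  B3→Café3: 50 × €3 = €150
  B3→Café4: 5 × €3 = €15
Total = 10 + 175 + 100 + 150 + 15 = €450.

450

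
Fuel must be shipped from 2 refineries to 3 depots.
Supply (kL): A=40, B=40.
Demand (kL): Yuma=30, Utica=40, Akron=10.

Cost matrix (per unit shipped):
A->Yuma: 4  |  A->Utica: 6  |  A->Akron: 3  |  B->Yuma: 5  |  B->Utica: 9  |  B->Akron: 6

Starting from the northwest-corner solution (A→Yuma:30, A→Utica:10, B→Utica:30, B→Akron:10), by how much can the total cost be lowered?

60

Current plan cost = 30·4 + 10·6 + 30·9 + 10·6 = 510.
Optimal plan:
  A to Utica: 30 × 6 = 180
  A to Akron: 10 × 3 = 30
  B to Yuma: 30 × 5 = 150
  B to Utica: 10 × 9 = 90
Optimal cost = 450.
Saving = 510 − 450 = 60.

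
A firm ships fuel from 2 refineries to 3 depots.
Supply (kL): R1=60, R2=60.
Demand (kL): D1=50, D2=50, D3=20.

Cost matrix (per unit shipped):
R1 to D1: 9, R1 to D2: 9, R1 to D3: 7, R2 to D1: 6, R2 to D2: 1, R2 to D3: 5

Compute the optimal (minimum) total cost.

610

A cheapest plan:
  R1–D1: 40 × 9 = 360
  R1–D3: 20 × 7 = 140
  R2–D1: 10 × 6 = 60
  R2–D2: 50 × 1 = 50
Total = 360 + 140 + 60 + 50 = 610.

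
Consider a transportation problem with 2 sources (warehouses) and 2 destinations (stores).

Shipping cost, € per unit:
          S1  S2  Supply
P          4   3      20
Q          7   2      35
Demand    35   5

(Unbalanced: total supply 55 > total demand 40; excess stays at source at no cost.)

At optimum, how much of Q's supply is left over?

An optimal plan:
  P to S1: 20 × €4 = €80
  Q to S1: 15 × €7 = €105
  Q to S2: 5 × €2 = €10
Total cost = €195.
Q ships 20 of its 35, leaving 15.

15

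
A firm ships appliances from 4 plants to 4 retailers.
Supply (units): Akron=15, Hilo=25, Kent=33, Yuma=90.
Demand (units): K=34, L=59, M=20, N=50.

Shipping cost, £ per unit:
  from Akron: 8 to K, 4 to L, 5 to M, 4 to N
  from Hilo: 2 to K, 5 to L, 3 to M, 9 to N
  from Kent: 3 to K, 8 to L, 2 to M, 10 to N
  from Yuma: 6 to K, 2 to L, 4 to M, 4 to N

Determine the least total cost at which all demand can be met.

451

One minimum-cost allocation:
  Akron to N: 15 × £4 = £60
  Hilo to K: 21 × £2 = £42
  Hilo to L: 4 × £5 = £20
  Kent to K: 13 × £3 = £39
  Kent to M: 20 × £2 = £40
  Yuma to L: 55 × £2 = £110
  Yuma to N: 35 × £4 = £140
Total = 60 + 42 + 20 + 39 + 40 + 110 + 140 = £451.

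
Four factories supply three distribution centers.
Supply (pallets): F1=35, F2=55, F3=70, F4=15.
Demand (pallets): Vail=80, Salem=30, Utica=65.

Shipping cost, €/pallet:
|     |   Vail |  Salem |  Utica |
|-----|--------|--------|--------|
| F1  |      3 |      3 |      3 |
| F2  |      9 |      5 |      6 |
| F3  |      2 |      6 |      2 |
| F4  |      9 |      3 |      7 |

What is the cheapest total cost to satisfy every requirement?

Optimal allocation:
  F1->Vail: 10 × €3 = €30
  F1->Utica: 25 × €3 = €75
  F2->Salem: 15 × €5 = €75
  F2->Utica: 40 × €6 = €240
  F3->Vail: 70 × €2 = €140
  F4->Salem: 15 × €3 = €45
Total = 30 + 75 + 75 + 240 + 140 + 45 = €605.

605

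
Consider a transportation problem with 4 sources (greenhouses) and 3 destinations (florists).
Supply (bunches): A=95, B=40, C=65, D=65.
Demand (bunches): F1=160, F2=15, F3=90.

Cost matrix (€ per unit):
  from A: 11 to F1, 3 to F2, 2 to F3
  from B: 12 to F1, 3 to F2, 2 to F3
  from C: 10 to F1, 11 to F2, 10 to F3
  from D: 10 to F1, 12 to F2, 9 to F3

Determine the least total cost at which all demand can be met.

1855

Optimal allocation:
  A–F1: 30 × €11 = €330
  A–F2: 15 × €3 = €45
  A–F3: 50 × €2 = €100
  B–F3: 40 × €2 = €80
  C–F1: 65 × €10 = €650
  D–F1: 65 × €10 = €650
Total = 330 + 45 + 100 + 80 + 650 + 650 = €1855.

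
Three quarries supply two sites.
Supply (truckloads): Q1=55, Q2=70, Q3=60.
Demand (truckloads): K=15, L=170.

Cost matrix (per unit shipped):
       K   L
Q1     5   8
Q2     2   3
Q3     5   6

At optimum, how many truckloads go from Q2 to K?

The minimum-cost plan:
  Q1 to K: 15 × 5 = 75
  Q1 to L: 40 × 8 = 320
  Q2 to L: 70 × 3 = 210
  Q3 to L: 60 × 6 = 360
Total cost = 965.
The route Q2→K is not used.

0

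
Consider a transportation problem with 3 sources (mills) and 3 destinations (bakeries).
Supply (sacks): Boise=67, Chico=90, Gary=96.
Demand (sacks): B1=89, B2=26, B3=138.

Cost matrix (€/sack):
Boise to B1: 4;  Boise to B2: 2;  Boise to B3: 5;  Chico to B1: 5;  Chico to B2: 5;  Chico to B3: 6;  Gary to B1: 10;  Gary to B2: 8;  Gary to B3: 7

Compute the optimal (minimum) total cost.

One minimum-cost allocation:
  Boise->B2: 26 × €2 = €52
  Boise->B3: 41 × €5 = €205
  Chico->B1: 89 × €5 = €445
  Chico->B3: 1 × €6 = €6
  Gary->B3: 96 × €7 = €672
Total = 52 + 205 + 445 + 6 + 672 = €1380.
(Supply check: Boise ships 67; Chico ships 90; Gary ships 96.)

1380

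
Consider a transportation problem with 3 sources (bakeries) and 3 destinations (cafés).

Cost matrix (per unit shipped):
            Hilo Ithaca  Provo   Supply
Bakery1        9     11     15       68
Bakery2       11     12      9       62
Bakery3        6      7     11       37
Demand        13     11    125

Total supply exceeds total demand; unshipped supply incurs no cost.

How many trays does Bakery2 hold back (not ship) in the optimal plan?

An optimal plan:
  Bakery1–Hilo: 13 × 9 = 117
  Bakery1–Ithaca: 11 × 11 = 121
  Bakery1–Provo: 26 × 15 = 390
  Bakery2–Provo: 62 × 9 = 558
  Bakery3–Provo: 37 × 11 = 407
Total cost = 1593.
Bakery2 ships 62 of its 62, leaving 0.

0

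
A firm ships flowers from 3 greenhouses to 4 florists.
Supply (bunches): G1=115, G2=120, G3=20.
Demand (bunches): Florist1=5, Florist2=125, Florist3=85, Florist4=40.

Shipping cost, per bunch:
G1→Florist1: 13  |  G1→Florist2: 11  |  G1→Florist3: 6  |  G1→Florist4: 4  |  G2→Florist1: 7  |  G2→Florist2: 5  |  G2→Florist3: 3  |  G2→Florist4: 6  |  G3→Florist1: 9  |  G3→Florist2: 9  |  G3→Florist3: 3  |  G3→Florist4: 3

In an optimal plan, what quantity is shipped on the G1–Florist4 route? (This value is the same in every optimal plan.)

40

Solving gives:
  G1–Florist2: 5 × 11 = 55
  G1–Florist3: 70 × 6 = 420
  G1–Florist4: 40 × 4 = 160
  G2–Florist2: 120 × 5 = 600
  G3–Florist1: 5 × 9 = 45
  G3–Florist3: 15 × 3 = 45
Total cost = 1325.
So G1→Florist4 carries 40 bunches.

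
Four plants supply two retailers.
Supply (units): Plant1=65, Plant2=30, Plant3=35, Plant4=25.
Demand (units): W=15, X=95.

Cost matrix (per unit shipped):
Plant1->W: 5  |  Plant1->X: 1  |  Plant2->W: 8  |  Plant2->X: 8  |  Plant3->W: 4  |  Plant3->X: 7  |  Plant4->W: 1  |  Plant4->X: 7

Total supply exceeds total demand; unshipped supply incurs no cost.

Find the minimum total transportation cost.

One minimum-cost allocation:
  Plant1->X: 65 × 1 = 65
  Plant3->X: 30 × 7 = 210
  Plant4->W: 15 × 1 = 15
Total = 65 + 210 + 15 = 290.
(Supply check: Plant1 ships 65; Plant2 ships 0; Plant3 ships 30; Plant4 ships 15.)

290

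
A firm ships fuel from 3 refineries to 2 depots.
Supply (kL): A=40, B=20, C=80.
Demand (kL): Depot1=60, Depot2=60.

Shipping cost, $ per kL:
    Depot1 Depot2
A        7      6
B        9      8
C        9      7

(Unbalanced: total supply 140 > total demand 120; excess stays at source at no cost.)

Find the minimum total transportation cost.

880

A cheapest plan:
  A–Depot1: 40 × $7 = $280
  C–Depot1: 20 × $9 = $180
  C–Depot2: 60 × $7 = $420
Total = 280 + 180 + 420 = $880.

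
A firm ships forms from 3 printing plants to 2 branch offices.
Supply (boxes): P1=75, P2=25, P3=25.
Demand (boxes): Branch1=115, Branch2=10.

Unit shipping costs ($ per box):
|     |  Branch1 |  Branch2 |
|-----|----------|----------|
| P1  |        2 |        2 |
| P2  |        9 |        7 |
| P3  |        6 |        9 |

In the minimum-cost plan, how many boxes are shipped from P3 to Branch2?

Solving gives:
  P1 to Branch1: 75 × $2 = $150
  P2 to Branch1: 15 × $9 = $135
  P2 to Branch2: 10 × $7 = $70
  P3 to Branch1: 25 × $6 = $150
Total cost = $505.
The route P3→Branch2 is not used.

0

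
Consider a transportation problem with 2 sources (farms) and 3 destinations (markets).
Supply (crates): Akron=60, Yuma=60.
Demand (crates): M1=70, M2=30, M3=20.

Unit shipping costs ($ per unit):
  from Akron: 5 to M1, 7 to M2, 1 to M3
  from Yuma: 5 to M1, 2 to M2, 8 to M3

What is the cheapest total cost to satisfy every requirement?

One minimum-cost allocation:
  Akron->M1: 40 × $5 = $200
  Akron->M3: 20 × $1 = $20
  Yuma->M1: 30 × $5 = $150
  Yuma->M2: 30 × $2 = $60
Total = 200 + 20 + 150 + 60 = $430.
(Supply check: Akron ships 60; Yuma ships 60.)

430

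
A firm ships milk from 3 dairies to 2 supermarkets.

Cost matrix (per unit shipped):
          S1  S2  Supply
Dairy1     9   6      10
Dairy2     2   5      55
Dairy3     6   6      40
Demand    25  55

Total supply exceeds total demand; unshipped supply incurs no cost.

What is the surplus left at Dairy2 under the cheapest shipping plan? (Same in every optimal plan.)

0

Minimum-cost shipments:
  Dairy1→S2: 10 × 6 = 60
  Dairy2→S1: 25 × 2 = 50
  Dairy2→S2: 30 × 5 = 150
  Dairy3→S2: 15 × 6 = 90
Total cost = 350.
Dairy2 ships 55 of its 55, leaving 0.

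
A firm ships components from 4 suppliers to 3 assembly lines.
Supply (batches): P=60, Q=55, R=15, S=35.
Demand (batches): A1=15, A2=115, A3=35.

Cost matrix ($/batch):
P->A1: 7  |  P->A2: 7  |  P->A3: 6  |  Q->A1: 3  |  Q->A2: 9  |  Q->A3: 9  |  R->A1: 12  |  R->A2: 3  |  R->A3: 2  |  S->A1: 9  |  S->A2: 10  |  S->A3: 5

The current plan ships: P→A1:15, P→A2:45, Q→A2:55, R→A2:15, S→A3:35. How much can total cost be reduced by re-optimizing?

Current plan cost = 15·7 + 45·7 + 55·9 + 15·3 + 35·5 = $1135.
Optimal plan:
  P->A2: 60 × $7 = $420
  Q->A1: 15 × $3 = $45
  Q->A2: 40 × $9 = $360
  R->A2: 15 × $3 = $45
  S->A3: 35 × $5 = $175
Optimal cost = $1045.
Saving = 1135 − 1045 = $90.

90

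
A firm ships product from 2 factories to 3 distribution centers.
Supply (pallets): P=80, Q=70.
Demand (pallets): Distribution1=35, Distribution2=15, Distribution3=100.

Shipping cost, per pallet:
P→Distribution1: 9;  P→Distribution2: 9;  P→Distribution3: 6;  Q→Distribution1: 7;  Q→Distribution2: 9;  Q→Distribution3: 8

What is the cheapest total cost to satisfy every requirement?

Optimal allocation:
  P→Distribution3: 80 pallets
  Q→Distribution1: 35 pallets
  Q→Distribution2: 15 pallets
  Q→Distribution3: 20 pallets
Total cost = 1020.
(Supply check: P ships 80; Q ships 70.)

1020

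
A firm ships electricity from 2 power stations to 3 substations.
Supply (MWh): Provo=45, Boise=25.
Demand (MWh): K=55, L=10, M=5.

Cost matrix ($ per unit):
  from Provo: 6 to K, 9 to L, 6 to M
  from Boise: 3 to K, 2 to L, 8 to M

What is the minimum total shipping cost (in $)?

A cheapest plan:
  Provo to K: 40 × $6 = $240
  Provo to M: 5 × $6 = $30
  Boise to K: 15 × $3 = $45
  Boise to L: 10 × $2 = $20
Total = 240 + 30 + 45 + 20 = $335.
(Supply check: Provo ships 45; Boise ships 25.)

335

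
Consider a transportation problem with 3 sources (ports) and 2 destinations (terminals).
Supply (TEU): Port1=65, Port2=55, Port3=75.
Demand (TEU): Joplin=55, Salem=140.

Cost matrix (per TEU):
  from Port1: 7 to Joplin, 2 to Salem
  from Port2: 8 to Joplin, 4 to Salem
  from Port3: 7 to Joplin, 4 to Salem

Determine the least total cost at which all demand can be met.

815

Optimal allocation:
  Port1 to Salem: 65 TEU
  Port2 to Salem: 55 TEU
  Port3 to Joplin: 55 TEU
  Port3 to Salem: 20 TEU
Total cost = 815.
(Supply check: Port1 ships 65; Port2 ships 55; Port3 ships 75.)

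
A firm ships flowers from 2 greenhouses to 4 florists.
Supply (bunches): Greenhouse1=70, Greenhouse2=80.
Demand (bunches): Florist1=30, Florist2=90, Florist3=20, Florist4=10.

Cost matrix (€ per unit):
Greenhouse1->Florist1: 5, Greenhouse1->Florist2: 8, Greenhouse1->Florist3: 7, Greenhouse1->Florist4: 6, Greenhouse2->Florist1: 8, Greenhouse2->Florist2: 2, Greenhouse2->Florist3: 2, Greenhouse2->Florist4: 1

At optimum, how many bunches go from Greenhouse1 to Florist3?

20

Solving gives:
  Greenhouse1–Florist1: 30 × €5 = €150
  Greenhouse1–Florist2: 10 × €8 = €80
  Greenhouse1–Florist3: 20 × €7 = €140
  Greenhouse1–Florist4: 10 × €6 = €60
  Greenhouse2–Florist2: 80 × €2 = €160
Total cost = €590.
So Greenhouse1→Florist3 carries 20 bunches.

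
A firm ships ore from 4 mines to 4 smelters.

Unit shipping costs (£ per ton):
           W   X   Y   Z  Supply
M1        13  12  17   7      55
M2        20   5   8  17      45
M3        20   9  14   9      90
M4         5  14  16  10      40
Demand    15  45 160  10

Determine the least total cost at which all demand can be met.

An optimal shipping plan:
  M1→X: 45 × £12 = £540
  M1→Z: 10 × £7 = £70
  M2→Y: 45 × £8 = £360
  M3→Y: 90 × £14 = £1260
  M4→W: 15 × £5 = £75
  M4→Y: 25 × £16 = £400
Total = 540 + 70 + 360 + 1260 + 75 + 400 = £2705.

2705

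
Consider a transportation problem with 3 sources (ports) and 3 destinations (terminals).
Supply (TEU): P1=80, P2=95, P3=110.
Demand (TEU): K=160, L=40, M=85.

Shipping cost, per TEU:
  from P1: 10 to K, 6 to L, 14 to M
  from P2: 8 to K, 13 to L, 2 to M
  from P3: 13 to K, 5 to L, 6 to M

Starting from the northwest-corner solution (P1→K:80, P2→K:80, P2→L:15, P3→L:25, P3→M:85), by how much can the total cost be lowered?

Current plan cost = 80·10 + 80·8 + 15·13 + 25·5 + 85·6 = 2270.
Optimal plan:
  P1–K: 80 × 10 = 800
  P2–K: 80 × 8 = 640
  P2–M: 15 × 2 = 30
  P3–L: 40 × 5 = 200
  P3–M: 70 × 6 = 420
Optimal cost = 2090.
Saving = 2270 − 2090 = 180.

180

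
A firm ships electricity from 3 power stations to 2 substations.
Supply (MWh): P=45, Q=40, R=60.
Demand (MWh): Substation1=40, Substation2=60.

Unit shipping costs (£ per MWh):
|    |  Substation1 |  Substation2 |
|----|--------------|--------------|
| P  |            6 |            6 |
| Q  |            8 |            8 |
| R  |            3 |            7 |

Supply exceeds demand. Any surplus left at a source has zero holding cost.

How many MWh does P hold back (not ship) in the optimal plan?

Minimum-cost shipments:
  P→Substation2: 45 × £6 = £270
  R→Substation1: 40 × £3 = £120
  R→Substation2: 15 × £7 = £105
Total cost = £495.
P ships 45 of its 45, leaving 0.

0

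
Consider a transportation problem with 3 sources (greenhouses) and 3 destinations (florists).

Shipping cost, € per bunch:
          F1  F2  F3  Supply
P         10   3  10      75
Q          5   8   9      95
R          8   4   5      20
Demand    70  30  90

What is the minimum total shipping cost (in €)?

1215

An optimal shipping plan:
  P to F2: 30 × €3 = €90
  P to F3: 45 × €10 = €450
  Q to F1: 70 × €5 = €350
  Q to F3: 25 × €9 = €225
  R to F3: 20 × €5 = €100
Total = 90 + 450 + 350 + 225 + 100 = €1215.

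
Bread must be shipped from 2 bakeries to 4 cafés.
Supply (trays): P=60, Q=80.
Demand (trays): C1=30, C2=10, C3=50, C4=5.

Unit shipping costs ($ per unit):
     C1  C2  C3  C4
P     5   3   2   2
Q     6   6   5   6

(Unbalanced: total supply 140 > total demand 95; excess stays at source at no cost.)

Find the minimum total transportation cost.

One minimum-cost allocation:
  P to C2: 10 × $3 = $30
  P to C3: 45 × $2 = $90
  P to C4: 5 × $2 = $10
  Q to C1: 30 × $6 = $180
  Q to C3: 5 × $5 = $25
Total = 30 + 90 + 10 + 180 + 25 = $335.

335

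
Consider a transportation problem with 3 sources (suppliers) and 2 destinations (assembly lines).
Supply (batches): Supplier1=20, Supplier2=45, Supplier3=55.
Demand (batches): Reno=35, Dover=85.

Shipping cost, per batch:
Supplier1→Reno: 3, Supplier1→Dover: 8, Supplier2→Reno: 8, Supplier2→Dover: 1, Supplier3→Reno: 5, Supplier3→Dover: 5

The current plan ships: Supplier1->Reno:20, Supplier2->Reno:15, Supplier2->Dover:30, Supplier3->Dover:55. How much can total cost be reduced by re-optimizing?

Current plan cost = 20·3 + 15·8 + 30·1 + 55·5 = 485.
Optimal plan:
  Supplier1->Reno: 20 batches
  Supplier2->Dover: 45 batches
  Supplier3->Reno: 15 batches
  Supplier3->Dover: 40 batches
Optimal cost = 380.
Saving = 485 − 380 = 105.

105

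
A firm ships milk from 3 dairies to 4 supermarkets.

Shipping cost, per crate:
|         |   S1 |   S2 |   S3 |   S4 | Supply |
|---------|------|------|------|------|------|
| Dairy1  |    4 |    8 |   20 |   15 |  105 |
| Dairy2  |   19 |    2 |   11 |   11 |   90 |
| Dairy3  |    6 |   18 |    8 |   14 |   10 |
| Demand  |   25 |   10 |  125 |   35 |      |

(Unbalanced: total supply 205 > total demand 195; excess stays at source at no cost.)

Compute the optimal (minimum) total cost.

One minimum-cost allocation:
  Dairy1 to S1: 25 crates
  Dairy1 to S2: 10 crates
  Dairy1 to S3: 25 crates
  Dairy1 to S4: 35 crates
  Dairy2 to S3: 90 crates
  Dairy3 to S3: 10 crates
Total cost = 2275.

2275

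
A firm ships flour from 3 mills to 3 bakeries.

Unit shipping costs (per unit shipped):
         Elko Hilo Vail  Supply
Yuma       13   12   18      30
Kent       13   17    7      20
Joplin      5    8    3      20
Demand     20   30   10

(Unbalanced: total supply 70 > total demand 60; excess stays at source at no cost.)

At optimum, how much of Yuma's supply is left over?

Minimum-cost shipments:
  Yuma–Hilo: 30 × 12 = 360
  Kent–Vail: 10 × 7 = 70
  Joplin–Elko: 20 × 5 = 100
Total cost = 530.
Yuma ships 30 of its 30, leaving 0.

0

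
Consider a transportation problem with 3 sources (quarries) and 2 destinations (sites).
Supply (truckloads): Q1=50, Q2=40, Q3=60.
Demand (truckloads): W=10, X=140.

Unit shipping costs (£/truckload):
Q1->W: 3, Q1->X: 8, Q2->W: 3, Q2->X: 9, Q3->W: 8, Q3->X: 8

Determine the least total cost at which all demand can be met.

A cheapest plan:
  Q1→X: 50 truckloads
  Q2→W: 10 truckloads
  Q2→X: 30 truckloads
  Q3→X: 60 truckloads
Total cost = £1180.
(Supply check: Q1 ships 50; Q2 ships 40; Q3 ships 60.)

1180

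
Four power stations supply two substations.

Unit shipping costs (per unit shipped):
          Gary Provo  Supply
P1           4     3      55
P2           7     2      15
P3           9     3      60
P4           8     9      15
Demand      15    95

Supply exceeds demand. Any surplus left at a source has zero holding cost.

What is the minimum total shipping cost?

330

A cheapest plan:
  P1–Gary: 15 × 4 = 60
  P1–Provo: 40 × 3 = 120
  P2–Provo: 15 × 2 = 30
  P3–Provo: 40 × 3 = 120
Total = 60 + 120 + 30 + 120 = 330.
(Supply check: P1 ships 55; P2 ships 15; P3 ships 40; P4 ships 0.)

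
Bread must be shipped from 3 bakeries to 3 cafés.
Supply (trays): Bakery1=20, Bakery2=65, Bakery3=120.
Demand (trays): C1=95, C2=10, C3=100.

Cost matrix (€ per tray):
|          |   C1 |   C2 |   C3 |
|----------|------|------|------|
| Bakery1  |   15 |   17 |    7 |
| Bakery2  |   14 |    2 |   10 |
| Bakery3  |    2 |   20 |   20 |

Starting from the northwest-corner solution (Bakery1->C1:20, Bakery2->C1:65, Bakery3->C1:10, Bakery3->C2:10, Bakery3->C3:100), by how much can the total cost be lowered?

Current plan cost = 20·15 + 65·14 + 10·2 + 10·20 + 100·20 = €3430.
Optimal plan:
  Bakery1→C3: 20 × €7 = €140
  Bakery2→C2: 10 × €2 = €20
  Bakery2→C3: 55 × €10 = €550
  Bakery3→C1: 95 × €2 = €190
  Bakery3→C3: 25 × €20 = €500
Optimal cost = €1400.
Saving = 3430 − 1400 = €2030.

2030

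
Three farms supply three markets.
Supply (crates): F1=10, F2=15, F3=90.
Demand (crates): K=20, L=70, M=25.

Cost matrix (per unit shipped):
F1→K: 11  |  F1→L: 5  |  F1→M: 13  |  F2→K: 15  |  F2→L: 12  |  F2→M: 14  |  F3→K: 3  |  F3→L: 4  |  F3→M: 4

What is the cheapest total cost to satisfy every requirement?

Optimal allocation:
  F1->L: 10 × 5 = 50
  F2->L: 15 × 12 = 180
  F3->K: 20 × 3 = 60
  F3->L: 45 × 4 = 180
  F3->M: 25 × 4 = 100
Total = 50 + 180 + 60 + 180 + 100 = 570.

570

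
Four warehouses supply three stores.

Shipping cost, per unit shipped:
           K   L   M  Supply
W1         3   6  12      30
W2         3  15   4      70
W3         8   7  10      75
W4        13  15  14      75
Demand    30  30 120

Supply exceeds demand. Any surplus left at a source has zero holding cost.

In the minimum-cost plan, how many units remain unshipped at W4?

An optimal plan:
  W1->K: 30 × 3 = 90
  W2->M: 70 × 4 = 280
  W3->L: 30 × 7 = 210
  W3->M: 45 × 10 = 450
  W4->M: 5 × 14 = 70
Total cost = 1100.
W4 ships 5 of its 75, leaving 70.

70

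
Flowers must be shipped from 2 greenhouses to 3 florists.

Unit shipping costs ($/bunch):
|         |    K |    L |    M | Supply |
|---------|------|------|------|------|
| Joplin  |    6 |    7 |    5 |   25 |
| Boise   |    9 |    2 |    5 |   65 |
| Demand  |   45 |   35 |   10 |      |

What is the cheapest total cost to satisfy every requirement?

450

One minimum-cost allocation:
  Joplin→K: 25 × $6 = $150
  Boise→K: 20 × $9 = $180
  Boise→L: 35 × $2 = $70
  Boise→M: 10 × $5 = $50
Total = 150 + 180 + 70 + 50 = $450.
(Supply check: Joplin ships 25; Boise ships 65.)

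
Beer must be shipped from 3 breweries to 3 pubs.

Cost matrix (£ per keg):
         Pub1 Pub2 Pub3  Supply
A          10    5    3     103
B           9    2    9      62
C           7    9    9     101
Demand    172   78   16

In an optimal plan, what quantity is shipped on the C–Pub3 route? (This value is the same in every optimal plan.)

Solving gives:
  A→Pub1: 71 kegs
  A→Pub2: 16 kegs
  A→Pub3: 16 kegs
  B→Pub2: 62 kegs
  C→Pub1: 101 kegs
Total cost = £1669.
The route C→Pub3 is not used.

0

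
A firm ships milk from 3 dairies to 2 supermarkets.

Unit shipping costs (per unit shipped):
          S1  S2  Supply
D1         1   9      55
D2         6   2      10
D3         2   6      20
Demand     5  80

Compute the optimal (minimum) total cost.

595

A cheapest plan:
  D1->S1: 5 × 1 = 5
  D1->S2: 50 × 9 = 450
  D2->S2: 10 × 2 = 20
  D3->S2: 20 × 6 = 120
Total = 5 + 450 + 20 + 120 = 595.
(Supply check: D1 ships 55; D2 ships 10; D3 ships 20.)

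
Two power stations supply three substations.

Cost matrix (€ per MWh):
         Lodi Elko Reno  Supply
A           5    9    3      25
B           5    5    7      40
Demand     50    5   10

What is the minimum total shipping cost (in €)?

Optimal allocation:
  A–Lodi: 15 × €5 = €75
  A–Reno: 10 × €3 = €30
  B–Lodi: 35 × €5 = €175
  B–Elko: 5 × €5 = €25
Total = 75 + 30 + 175 + 25 = €305.
(Supply check: A ships 25; B ships 40.)

305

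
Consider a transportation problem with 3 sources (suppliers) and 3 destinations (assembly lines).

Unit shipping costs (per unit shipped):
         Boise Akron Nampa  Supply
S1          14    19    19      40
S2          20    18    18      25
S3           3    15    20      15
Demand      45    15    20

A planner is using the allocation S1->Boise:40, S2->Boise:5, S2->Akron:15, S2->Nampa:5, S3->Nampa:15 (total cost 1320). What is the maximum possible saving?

Current plan cost = 40·14 + 5·20 + 15·18 + 5·18 + 15·20 = 1320.
Optimal plan:
  S1 to Boise: 30 × 14 = 420
  S1 to Nampa: 10 × 19 = 190
  S2 to Akron: 15 × 18 = 270
  S2 to Nampa: 10 × 18 = 180
  S3 to Boise: 15 × 3 = 45
Optimal cost = 1105.
Saving = 1320 − 1105 = 215.

215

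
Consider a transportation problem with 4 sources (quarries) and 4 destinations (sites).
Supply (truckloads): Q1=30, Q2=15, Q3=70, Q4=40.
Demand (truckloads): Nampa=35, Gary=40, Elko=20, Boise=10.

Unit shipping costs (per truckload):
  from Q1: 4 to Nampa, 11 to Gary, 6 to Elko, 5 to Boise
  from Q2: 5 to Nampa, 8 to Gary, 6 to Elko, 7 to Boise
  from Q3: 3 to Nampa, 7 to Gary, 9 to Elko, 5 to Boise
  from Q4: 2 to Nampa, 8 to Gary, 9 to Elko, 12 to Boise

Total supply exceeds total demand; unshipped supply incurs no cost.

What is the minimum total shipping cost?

Optimal allocation:
  Q1→Elko: 20 × 6 = 120
  Q1→Boise: 10 × 5 = 50
  Q3→Gary: 40 × 7 = 280
  Q4→Nampa: 35 × 2 = 70
Total = 120 + 50 + 280 + 70 = 520.

520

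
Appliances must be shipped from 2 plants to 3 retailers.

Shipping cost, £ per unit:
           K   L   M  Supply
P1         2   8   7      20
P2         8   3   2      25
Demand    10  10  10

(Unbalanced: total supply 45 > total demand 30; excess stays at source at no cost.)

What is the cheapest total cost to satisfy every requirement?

Optimal allocation:
  P1 to K: 10 × £2 = £20
  P2 to L: 10 × £3 = £30
  P2 to M: 10 × £2 = £20
Total = 20 + 30 + 20 = £70.

70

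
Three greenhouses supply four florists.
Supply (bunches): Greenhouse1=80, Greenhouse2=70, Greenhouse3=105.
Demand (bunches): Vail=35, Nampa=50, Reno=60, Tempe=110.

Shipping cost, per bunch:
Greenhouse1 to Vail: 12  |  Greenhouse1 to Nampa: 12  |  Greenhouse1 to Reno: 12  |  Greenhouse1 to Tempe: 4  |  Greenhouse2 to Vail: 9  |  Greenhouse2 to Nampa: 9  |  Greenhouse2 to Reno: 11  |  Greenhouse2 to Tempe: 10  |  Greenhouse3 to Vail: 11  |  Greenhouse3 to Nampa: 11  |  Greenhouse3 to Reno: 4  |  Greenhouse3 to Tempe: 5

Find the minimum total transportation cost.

1505

An optimal shipping plan:
  Greenhouse1->Tempe: 80 × 4 = 320
  Greenhouse2->Vail: 20 × 9 = 180
  Greenhouse2->Nampa: 50 × 9 = 450
  Greenhouse3->Vail: 15 × 11 = 165
  Greenhouse3->Reno: 60 × 4 = 240
  Greenhouse3->Tempe: 30 × 5 = 150
Total = 320 + 180 + 450 + 165 + 240 + 150 = 1505.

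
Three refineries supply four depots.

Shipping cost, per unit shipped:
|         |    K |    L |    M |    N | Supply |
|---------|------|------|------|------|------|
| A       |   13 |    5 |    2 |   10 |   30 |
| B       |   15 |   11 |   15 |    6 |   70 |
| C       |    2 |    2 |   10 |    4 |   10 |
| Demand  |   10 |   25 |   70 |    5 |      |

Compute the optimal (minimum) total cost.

985

One minimum-cost allocation:
  A to M: 30 kL
  B to L: 25 kL
  B to M: 40 kL
  B to N: 5 kL
  C to K: 10 kL
Total cost = 985.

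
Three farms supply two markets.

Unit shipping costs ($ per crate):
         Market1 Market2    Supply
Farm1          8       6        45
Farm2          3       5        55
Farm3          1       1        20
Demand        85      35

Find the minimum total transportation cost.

475

Optimal allocation:
  Farm1→Market1: 10 × $8 = $80
  Farm1→Market2: 35 × $6 = $210
  Farm2→Market1: 55 × $3 = $165
  Farm3→Market1: 20 × $1 = $20
Total = 80 + 210 + 165 + 20 = $475.
(Supply check: Farm1 ships 45; Farm2 ships 55; Farm3 ships 20.)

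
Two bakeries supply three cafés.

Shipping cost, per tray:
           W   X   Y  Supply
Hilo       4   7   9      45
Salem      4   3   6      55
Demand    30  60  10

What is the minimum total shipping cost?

410

An optimal shipping plan:
  Hilo to W: 30 trays
  Hilo to X: 5 trays
  Hilo to Y: 10 trays
  Salem to X: 55 trays
Total cost = 410.
(Supply check: Hilo ships 45; Salem ships 55.)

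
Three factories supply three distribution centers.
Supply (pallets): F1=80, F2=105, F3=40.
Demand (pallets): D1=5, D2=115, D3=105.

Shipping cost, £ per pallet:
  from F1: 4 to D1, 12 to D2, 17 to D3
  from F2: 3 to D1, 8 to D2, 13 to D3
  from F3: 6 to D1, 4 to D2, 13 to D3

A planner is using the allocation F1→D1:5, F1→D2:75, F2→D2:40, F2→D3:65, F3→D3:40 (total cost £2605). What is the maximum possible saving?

Current plan cost = 5·4 + 75·12 + 40·8 + 65·13 + 40·13 = £2605.
Optimal plan:
  F1 to D1: 5 × £4 = £20
  F1 to D3: 75 × £17 = £1275
  F2 to D2: 75 × £8 = £600
  F2 to D3: 30 × £13 = £390
  F3 to D2: 40 × £4 = £160
Optimal cost = £2445.
Saving = 2605 − 2445 = £160.

160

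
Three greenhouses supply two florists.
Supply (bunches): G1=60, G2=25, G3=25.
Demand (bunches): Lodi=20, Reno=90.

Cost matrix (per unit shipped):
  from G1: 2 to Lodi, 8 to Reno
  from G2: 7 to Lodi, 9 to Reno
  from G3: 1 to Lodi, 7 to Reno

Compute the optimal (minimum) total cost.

One minimum-cost allocation:
  G1 to Lodi: 20 × 2 = 40
  G1 to Reno: 40 × 8 = 320
  G2 to Reno: 25 × 9 = 225
  G3 to Reno: 25 × 7 = 175
Total = 40 + 320 + 225 + 175 = 760.

760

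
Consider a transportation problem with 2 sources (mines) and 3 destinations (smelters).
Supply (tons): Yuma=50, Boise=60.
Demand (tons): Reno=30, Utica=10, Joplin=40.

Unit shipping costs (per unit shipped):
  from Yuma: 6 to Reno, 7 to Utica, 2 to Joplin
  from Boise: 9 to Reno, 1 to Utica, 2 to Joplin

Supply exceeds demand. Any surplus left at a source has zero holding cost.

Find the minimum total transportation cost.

Optimal allocation:
  Yuma->Reno: 30 × 6 = 180
  Yuma->Joplin: 20 × 2 = 40
  Boise->Utica: 10 × 1 = 10
  Boise->Joplin: 20 × 2 = 40
Total = 180 + 40 + 10 + 40 = 270.

270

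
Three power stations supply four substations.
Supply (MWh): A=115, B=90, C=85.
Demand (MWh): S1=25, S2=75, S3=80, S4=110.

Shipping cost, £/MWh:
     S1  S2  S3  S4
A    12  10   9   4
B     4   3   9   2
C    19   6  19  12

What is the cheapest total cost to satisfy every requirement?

Optimal allocation:
  A->S3: 80 × £9 = £720
  A->S4: 35 × £4 = £140
  B->S1: 25 × £4 = £100
  B->S4: 65 × £2 = £130
  C->S2: 75 × £6 = £450
  C->S4: 10 × £12 = £120
Total = 720 + 140 + 100 + 130 + 450 + 120 = £1660.

1660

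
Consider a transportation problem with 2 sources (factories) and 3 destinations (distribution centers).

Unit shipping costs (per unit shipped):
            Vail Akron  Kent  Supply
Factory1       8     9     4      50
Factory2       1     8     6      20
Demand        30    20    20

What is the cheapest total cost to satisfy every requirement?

360

Optimal allocation:
  Factory1->Vail: 10 × 8 = 80
  Factory1->Akron: 20 × 9 = 180
  Factory1->Kent: 20 × 4 = 80
  Factory2->Vail: 20 × 1 = 20
Total = 80 + 180 + 80 + 20 = 360.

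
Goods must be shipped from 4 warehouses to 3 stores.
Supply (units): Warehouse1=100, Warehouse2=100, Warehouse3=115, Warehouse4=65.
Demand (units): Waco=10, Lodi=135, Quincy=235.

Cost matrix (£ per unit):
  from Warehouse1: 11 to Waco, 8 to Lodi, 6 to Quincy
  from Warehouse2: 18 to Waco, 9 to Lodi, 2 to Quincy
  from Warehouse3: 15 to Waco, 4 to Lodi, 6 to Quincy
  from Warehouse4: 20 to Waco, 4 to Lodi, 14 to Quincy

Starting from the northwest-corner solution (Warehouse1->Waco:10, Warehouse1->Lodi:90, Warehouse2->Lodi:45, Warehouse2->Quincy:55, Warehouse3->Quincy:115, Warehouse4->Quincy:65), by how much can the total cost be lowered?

1285

Current plan cost = 10·11 + 90·8 + 45·9 + 55·2 + 115·6 + 65·14 = £2945.
Optimal plan:
  Warehouse1 to Waco: 10 × £11 = £110
  Warehouse1 to Quincy: 90 × £6 = £540
  Warehouse2 to Quincy: 100 × £2 = £200
  Warehouse3 to Lodi: 70 × £4 = £280
  Warehouse3 to Quincy: 45 × £6 = £270
  Warehouse4 to Lodi: 65 × £4 = £260
Optimal cost = £1660.
Saving = 2945 − 1660 = £1285.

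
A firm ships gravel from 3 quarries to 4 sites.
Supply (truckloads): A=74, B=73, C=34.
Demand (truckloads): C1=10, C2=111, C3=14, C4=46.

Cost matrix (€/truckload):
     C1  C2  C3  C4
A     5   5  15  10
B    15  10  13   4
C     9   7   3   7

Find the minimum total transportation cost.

One minimum-cost allocation:
  A->C1: 10 × €5 = €50
  A->C2: 64 × €5 = €320
  B->C2: 27 × €10 = €270
  B->C4: 46 × €4 = €184
  C->C2: 20 × €7 = €140
  C->C3: 14 × €3 = €42
Total = 50 + 320 + 270 + 184 + 140 + 42 = €1006.

1006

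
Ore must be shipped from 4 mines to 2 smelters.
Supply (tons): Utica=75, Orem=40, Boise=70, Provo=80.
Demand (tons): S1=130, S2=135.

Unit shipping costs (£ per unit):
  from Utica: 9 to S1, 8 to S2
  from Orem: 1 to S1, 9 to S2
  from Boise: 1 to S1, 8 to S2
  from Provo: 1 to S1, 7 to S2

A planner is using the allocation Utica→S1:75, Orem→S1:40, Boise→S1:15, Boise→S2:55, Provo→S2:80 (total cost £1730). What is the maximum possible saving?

580

Current plan cost = 75·9 + 40·1 + 15·1 + 55·8 + 80·7 = £1730.
Optimal plan:
  Utica->S2: 75 × £8 = £600
  Orem->S1: 40 × £1 = £40
  Boise->S1: 70 × £1 = £70
  Provo->S1: 20 × £1 = £20
  Provo->S2: 60 × £7 = £420
Optimal cost = £1150.
Saving = 1730 − 1150 = £580.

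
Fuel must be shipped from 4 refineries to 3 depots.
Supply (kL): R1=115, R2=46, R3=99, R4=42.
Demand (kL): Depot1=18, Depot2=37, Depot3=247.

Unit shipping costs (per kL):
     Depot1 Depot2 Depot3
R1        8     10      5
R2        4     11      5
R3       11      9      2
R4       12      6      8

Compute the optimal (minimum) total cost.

One minimum-cost allocation:
  R1–Depot3: 115 × 5 = 575
  R2–Depot1: 18 × 4 = 72
  R2–Depot3: 28 × 5 = 140
  R3–Depot3: 99 × 2 = 198
  R4–Depot2: 37 × 6 = 222
  R4–Depot3: 5 × 8 = 40
Total = 575 + 72 + 140 + 198 + 222 + 40 = 1247.
(Supply check: R1 ships 115; R2 ships 46; R3 ships 99; R4 ships 42.)

1247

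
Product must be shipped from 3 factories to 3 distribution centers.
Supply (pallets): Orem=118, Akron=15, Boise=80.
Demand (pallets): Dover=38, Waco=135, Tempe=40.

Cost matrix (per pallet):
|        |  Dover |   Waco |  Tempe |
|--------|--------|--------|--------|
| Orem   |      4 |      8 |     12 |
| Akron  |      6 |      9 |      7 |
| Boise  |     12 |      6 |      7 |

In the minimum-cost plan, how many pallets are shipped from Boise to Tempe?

25

Solving gives:
  Orem to Dover: 38 × 4 = 152
  Orem to Waco: 80 × 8 = 640
  Akron to Tempe: 15 × 7 = 105
  Boise to Waco: 55 × 6 = 330
  Boise to Tempe: 25 × 7 = 175
Total cost = 1402.
So Boise→Tempe carries 25 pallets.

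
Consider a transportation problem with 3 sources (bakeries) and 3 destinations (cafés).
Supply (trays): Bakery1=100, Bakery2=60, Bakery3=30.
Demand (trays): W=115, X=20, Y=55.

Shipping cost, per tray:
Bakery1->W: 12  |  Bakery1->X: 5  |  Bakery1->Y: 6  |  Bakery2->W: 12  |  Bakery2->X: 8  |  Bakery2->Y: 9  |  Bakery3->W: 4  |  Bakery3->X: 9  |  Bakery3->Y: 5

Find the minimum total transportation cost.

1570

An optimal shipping plan:
  Bakery1->W: 25 × 12 = 300
  Bakery1->X: 20 × 5 = 100
  Bakery1->Y: 55 × 6 = 330
  Bakery2->W: 60 × 12 = 720
  Bakery3->W: 30 × 4 = 120
Total = 300 + 100 + 330 + 720 + 120 = 1570.
(Supply check: Bakery1 ships 100; Bakery2 ships 60; Bakery3 ships 30.)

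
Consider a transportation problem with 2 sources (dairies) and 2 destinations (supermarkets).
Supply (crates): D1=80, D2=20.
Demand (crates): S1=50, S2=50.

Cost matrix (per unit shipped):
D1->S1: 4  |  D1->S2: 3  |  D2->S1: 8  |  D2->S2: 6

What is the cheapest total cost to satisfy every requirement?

410

An optimal shipping plan:
  D1→S1: 50 × 4 = 200
  D1→S2: 30 × 3 = 90
  D2→S2: 20 × 6 = 120
Total = 200 + 90 + 120 = 410.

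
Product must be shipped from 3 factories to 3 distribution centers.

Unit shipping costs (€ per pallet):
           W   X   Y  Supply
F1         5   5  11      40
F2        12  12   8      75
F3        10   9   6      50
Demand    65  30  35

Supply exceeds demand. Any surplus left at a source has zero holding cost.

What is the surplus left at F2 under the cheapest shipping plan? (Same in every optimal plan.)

Minimum-cost shipments:
  F1->W: 40 × €5 = €200
  F2->W: 25 × €12 = €300
  F2->Y: 15 × €8 = €120
  F3->X: 30 × €9 = €270
  F3->Y: 20 × €6 = €120
Total cost = €1010.
F2 ships 40 of its 75, leaving 35.

35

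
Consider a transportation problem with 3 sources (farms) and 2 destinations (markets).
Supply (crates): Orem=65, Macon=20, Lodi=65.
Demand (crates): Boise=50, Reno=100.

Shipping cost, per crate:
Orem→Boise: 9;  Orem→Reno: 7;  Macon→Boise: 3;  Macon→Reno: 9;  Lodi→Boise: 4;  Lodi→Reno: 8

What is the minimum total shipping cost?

One minimum-cost allocation:
  Orem→Reno: 65 × 7 = 455
  Macon→Boise: 20 × 3 = 60
  Lodi→Boise: 30 × 4 = 120
  Lodi→Reno: 35 × 8 = 280
Total = 455 + 60 + 120 + 280 = 915.
(Supply check: Orem ships 65; Macon ships 20; Lodi ships 65.)

915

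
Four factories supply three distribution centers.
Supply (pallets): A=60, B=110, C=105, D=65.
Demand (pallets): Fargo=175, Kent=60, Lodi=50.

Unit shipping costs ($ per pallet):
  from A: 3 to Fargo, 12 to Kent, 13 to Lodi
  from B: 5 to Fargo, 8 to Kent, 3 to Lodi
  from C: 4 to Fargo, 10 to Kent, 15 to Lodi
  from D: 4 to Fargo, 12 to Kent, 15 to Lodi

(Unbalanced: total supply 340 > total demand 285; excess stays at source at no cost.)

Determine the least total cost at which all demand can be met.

Optimal allocation:
  A->Fargo: 60 × $3 = $180
  B->Kent: 60 × $8 = $480
  B->Lodi: 50 × $3 = $150
  C->Fargo: 105 × $4 = $420
  D->Fargo: 10 × $4 = $40
Total = 180 + 480 + 150 + 420 + 40 = $1270.

1270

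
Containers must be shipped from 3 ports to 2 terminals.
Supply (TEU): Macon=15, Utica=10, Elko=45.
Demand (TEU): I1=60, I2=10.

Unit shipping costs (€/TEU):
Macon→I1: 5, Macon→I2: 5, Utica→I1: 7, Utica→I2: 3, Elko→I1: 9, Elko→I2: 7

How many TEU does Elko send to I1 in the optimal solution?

Optimal shipments:
  Macon→I1: 15 × €5 = €75
  Utica→I2: 10 × €3 = €30
  Elko→I1: 45 × €9 = €405
Total cost = €510.
So Elko→I1 carries 45 TEU.

45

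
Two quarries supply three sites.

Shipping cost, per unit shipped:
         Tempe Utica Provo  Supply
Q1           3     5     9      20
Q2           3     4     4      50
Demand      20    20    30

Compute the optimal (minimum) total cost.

A cheapest plan:
  Q1→Tempe: 20 truckloads
  Q2→Utica: 20 truckloads
  Q2→Provo: 30 truckloads
Total cost = 260.
(Supply check: Q1 ships 20; Q2 ships 50.)

260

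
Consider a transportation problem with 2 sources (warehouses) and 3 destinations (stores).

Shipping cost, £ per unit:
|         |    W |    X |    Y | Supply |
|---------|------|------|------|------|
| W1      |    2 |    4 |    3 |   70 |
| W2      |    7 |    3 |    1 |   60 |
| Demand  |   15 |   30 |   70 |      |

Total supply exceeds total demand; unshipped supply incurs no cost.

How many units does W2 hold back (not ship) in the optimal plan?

Minimum-cost shipments:
  W1 to W: 15 × £2 = £30
  W1 to X: 30 × £4 = £120
  W1 to Y: 10 × £3 = £30
  W2 to Y: 60 × £1 = £60
Total cost = £240.
W2 ships 60 of its 60, leaving 0.

0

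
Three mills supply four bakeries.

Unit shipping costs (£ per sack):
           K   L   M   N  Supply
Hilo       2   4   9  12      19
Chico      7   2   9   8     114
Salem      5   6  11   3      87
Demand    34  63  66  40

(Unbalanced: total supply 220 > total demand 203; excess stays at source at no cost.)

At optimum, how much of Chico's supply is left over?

0

Minimum-cost shipments:
  Hilo to K: 19 × £2 = £38
  Chico to L: 63 × £2 = £126
  Chico to M: 51 × £9 = £459
  Salem to K: 15 × £5 = £75
  Salem to M: 15 × £11 = £165
  Salem to N: 40 × £3 = £120
Total cost = £983.
Chico ships 114 of its 114, leaving 0.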